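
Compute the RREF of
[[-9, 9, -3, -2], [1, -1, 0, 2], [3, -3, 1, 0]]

Multiply R1 by -1/9.
  [ 1  -1  1/3  2/9 ]
  [ 1  -1    0    2 ]
  [ 3  -3    1    0 ]
Subtract R1 from R2.
  [ 1  -1   1/3   2/9 ]
  [ 0   0  -1/3  16/9 ]
  [ 3  -3     1     0 ]
Subtract 3 times R1 from R3.
  [ 1  -1   1/3   2/9 ]
  [ 0   0  -1/3  16/9 ]
  [ 0   0     0  -2/3 ]
Multiply R2 by -3.
  [ 1  -1  1/3    2/9 ]
  [ 0   0    1  -16/3 ]
  [ 0   0    0   -2/3 ]
Multiply R3 by -3/2.
  [ 1  -1  1/3    2/9 ]
  [ 0   0    1  -16/3 ]
  [ 0   0    0      1 ]
Add 16/3 times R3 to R2.
  [ 1  -1  1/3  2/9 ]
  [ 0   0    1    0 ]
  [ 0   0    0    1 ]
Subtract 2/9 times R3 from R1.
  [ 1  -1  1/3  0 ]
  [ 0   0    1  0 ]
  [ 0   0    0  1 ]
Subtract 1/3 times R2 from R1.
  [ 1  -1  0  0 ]
  [ 0   0  1  0 ]
  [ 0   0  0  1 ]

[[1, -1, 0, 0], [0, 0, 1, 0], [0, 0, 0, 1]]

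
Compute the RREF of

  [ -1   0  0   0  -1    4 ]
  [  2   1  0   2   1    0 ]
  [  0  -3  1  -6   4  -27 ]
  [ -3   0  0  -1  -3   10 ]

[[1, 0, 0, 0, 1, -4], [0, 1, 0, 0, -1, 4], [0, 0, 1, 0, 1, -3], [0, 0, 0, 1, 0, 2]]

r1 ← -1·r1
r2 ← r2 − 2·r1
r4 ← r4 + 3·r1
r3 ← r3 + 3·r2
r4 ← -1·r4
r2 ← r2 − 2·r4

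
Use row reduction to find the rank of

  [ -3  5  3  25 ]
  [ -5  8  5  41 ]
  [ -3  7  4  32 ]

rank = 3

r1 := -1/3·r1
  [  1  -5/3  -1  -25/3 ]
  [ -5     8   5     41 ]
  [ -3     7   4     32 ]
r2 := r2 + 5·r1
  [  1  -5/3  -1  -25/3 ]
  [  0  -1/3   0   -2/3 ]
  [ -3     7   4     32 ]
r3 := r3 + 3·r1
  [ 1  -5/3  -1  -25/3 ]
  [ 0  -1/3   0   -2/3 ]
  [ 0     2   1      7 ]
r2 := -3·r2
  [ 1  -5/3  -1  -25/3 ]
  [ 0     1   0      2 ]
  [ 0     2   1      7 ]
r3 := r3 − 2·r2
  [ 1  -5/3  -1  -25/3 ]
  [ 0     1   0      2 ]
  [ 0     0   1      3 ]
r1 := r1 + r3
  [ 1  -5/3  0  -16/3 ]
  [ 0     1  0      2 ]
  [ 0     0  1      3 ]
r1 := r1 + 5/3·r2
  [ 1  0  0  -2 ]
  [ 0  1  0   2 ]
  [ 0  0  1   3 ]
The reduced form has 3 nonzero rows.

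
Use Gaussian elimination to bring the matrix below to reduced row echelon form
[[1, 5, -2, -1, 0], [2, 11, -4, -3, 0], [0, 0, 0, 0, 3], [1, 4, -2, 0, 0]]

[[1, 0, -2, 4, 0], [0, 1, 0, -1, 0], [0, 0, 0, 0, 1], [0, 0, 0, 0, 0]]

R2 ← R2 − 2·R1
  [ 1  5  -2  -1  0 ]
  [ 0  1   0  -1  0 ]
  [ 0  0   0   0  3 ]
  [ 1  4  -2   0  0 ]
R4 ← R4 − R1
  [ 1   5  -2  -1  0 ]
  [ 0   1   0  -1  0 ]
  [ 0   0   0   0  3 ]
  [ 0  -1   0   1  0 ]
R4 ← R4 + R2
  [ 1  5  -2  -1  0 ]
  [ 0  1   0  -1  0 ]
  [ 0  0   0   0  3 ]
  [ 0  0   0   0  0 ]
R3 ← 1/3·R3
  [ 1  5  -2  -1  0 ]
  [ 0  1   0  -1  0 ]
  [ 0  0   0   0  1 ]
  [ 0  0   0   0  0 ]
R1 ← R1 − 5·R2
  [ 1  0  -2   4  0 ]
  [ 0  1   0  -1  0 ]
  [ 0  0   0   0  1 ]
  [ 0  0   0   0  0 ]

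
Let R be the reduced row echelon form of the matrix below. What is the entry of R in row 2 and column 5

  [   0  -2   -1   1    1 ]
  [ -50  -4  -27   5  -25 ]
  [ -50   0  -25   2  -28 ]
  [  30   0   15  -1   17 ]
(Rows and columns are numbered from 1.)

R1 <-> R2
  [ -50  -4  -27   5  -25 ]
  [   0  -2   -1   1    1 ]
  [ -50   0  -25   2  -28 ]
  [  30   0   15  -1   17 ]
R1 := -1/50·R1
  [   1  2/25  27/50  -1/10  1/2 ]
  [   0    -2     -1      1    1 ]
  [ -50     0    -25      2  -28 ]
  [  30     0     15     -1   17 ]
R3 := R3 + 50·R1
  [  1  2/25  27/50  -1/10  1/2 ]
  [  0    -2     -1      1    1 ]
  [  0     4      2     -3   -3 ]
  [ 30     0     15     -1   17 ]
R4 := R4 − 30·R1
  [ 1   2/25  27/50  -1/10  1/2 ]
  [ 0     -2     -1      1    1 ]
  [ 0      4      2     -3   -3 ]
  [ 0  -12/5   -6/5      2    2 ]
R2 := -1/2·R2
  [ 1   2/25  27/50  -1/10   1/2 ]
  [ 0      1    1/2   -1/2  -1/2 ]
  [ 0      4      2     -3    -3 ]
  [ 0  -12/5   -6/5      2     2 ]
R3 := R3 − 4·R2
  [ 1   2/25  27/50  -1/10   1/2 ]
  [ 0      1    1/2   -1/2  -1/2 ]
  [ 0      0      0     -1    -1 ]
  [ 0  -12/5   -6/5      2     2 ]
R4 := R4 + 12/5·R2
  [ 1  2/25  27/50  -1/10   1/2 ]
  [ 0     1    1/2   -1/2  -1/2 ]
  [ 0     0      0     -1    -1 ]
  [ 0     0      0    4/5   4/5 ]
R3 := -1·R3
  [ 1  2/25  27/50  -1/10   1/2 ]
  [ 0     1    1/2   -1/2  -1/2 ]
  [ 0     0      0      1     1 ]
  [ 0     0      0    4/5   4/5 ]
R4 := R4 − 4/5·R3
  [ 1  2/25  27/50  -1/10   1/2 ]
  [ 0     1    1/2   -1/2  -1/2 ]
  [ 0     0      0      1     1 ]
  [ 0     0      0      0     0 ]
R2 := R2 + 1/2·R3
  [ 1  2/25  27/50  -1/10  1/2 ]
  [ 0     1    1/2      0    0 ]
  [ 0     0      0      1    1 ]
  [ 0     0      0      0    0 ]
R1 := R1 + 1/10·R3
  [ 1  2/25  27/50  0  3/5 ]
  [ 0     1    1/2  0    0 ]
  [ 0     0      0  1    1 ]
  [ 0     0      0  0    0 ]
R1 := R1 − 2/25·R2
  [ 1  0  1/2  0  3/5 ]
  [ 0  1  1/2  0    0 ]
  [ 0  0    0  1    1 ]
  [ 0  0    0  0    0 ]

0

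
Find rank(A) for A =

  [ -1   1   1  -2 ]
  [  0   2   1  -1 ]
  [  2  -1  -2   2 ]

r1 ← -1·r1
  [ 1  -1  -1   2 ]
  [ 0   2   1  -1 ]
  [ 2  -1  -2   2 ]
r3 ← r3 − 2·r1
  [ 1  -1  -1   2 ]
  [ 0   2   1  -1 ]
  [ 0   1   0  -2 ]
r2 ← 1/2·r2
  [ 1  -1   -1     2 ]
  [ 0   1  1/2  -1/2 ]
  [ 0   1    0    -2 ]
r3 ← r3 − r2
  [ 1  -1    -1     2 ]
  [ 0   1   1/2  -1/2 ]
  [ 0   0  -1/2  -3/2 ]
r3 ← -2·r3
  [ 1  -1   -1     2 ]
  [ 0   1  1/2  -1/2 ]
  [ 0   0    1     3 ]
r2 ← r2 − 1/2·r3
  [ 1  -1  -1   2 ]
  [ 0   1   0  -2 ]
  [ 0   0   1   3 ]
r1 ← r1 + r3
  [ 1  -1  0   5 ]
  [ 0   1  0  -2 ]
  [ 0   0  1   3 ]
r1 ← r1 + r2
  [ 1  0  0   3 ]
  [ 0  1  0  -2 ]
  [ 0  0  1   3 ]
The reduced form has 3 nonzero rows.

rank = 3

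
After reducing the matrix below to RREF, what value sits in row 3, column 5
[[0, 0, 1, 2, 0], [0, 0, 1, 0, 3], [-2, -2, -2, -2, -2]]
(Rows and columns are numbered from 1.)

R1 <=> R3
  [ -2  -2  -2  -2  -2 ]
  [  0   0   1   0   3 ]
  [  0   0   1   2   0 ]
R1 → -1/2·R1
  [ 1  1  1  1  1 ]
  [ 0  0  1  0  3 ]
  [ 0  0  1  2  0 ]
R3 → R3 − R2
  [ 1  1  1  1   1 ]
  [ 0  0  1  0   3 ]
  [ 0  0  0  2  -3 ]
R3 → 1/2·R3
  [ 1  1  1  1     1 ]
  [ 0  0  1  0     3 ]
  [ 0  0  0  1  -3/2 ]
R1 → R1 − R3
  [ 1  1  1  0   5/2 ]
  [ 0  0  1  0     3 ]
  [ 0  0  0  1  -3/2 ]
R1 → R1 − R2
  [ 1  1  0  0  -1/2 ]
  [ 0  0  1  0     3 ]
  [ 0  0  0  1  -3/2 ]

-3/2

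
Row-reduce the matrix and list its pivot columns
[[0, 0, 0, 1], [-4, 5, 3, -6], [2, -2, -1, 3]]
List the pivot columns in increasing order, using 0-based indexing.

0, 1, 3

ρ1 <=> ρ2
  [ -4   5   3  -6 ]
  [  0   0   0   1 ]
  [  2  -2  -1   3 ]
ρ1 := -1/4·ρ1
  [ 1  -5/4  -3/4  3/2 ]
  [ 0     0     0    1 ]
  [ 2    -2    -1    3 ]
ρ3 := ρ3 − 2·ρ1
  [ 1  -5/4  -3/4  3/2 ]
  [ 0     0     0    1 ]
  [ 0   1/2   1/2    0 ]
ρ2 <=> ρ3
  [ 1  -5/4  -3/4  3/2 ]
  [ 0   1/2   1/2    0 ]
  [ 0     0     0    1 ]
ρ2 := 2·ρ2
  [ 1  -5/4  -3/4  3/2 ]
  [ 0     1     1    0 ]
  [ 0     0     0    1 ]
ρ1 := ρ1 − 3/2·ρ3
  [ 1  -5/4  -3/4  0 ]
  [ 0     1     1  0 ]
  [ 0     0     0  1 ]
ρ1 := ρ1 + 5/4·ρ2
  [ 1  0  1/2  0 ]
  [ 0  1    1  0 ]
  [ 0  0    0  1 ]
Pivot columns are the columns containing a leading 1.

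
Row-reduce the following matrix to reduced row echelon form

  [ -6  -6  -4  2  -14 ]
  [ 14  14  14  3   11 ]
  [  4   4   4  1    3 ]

[[1, 1, 0, 0, 4], [0, 0, 1, 0, -3], [0, 0, 0, 1, -1]]

r1 ← -1/6·r1
  [  1   1  2/3  -1/3  7/3 ]
  [ 14  14   14     3   11 ]
  [  4   4    4     1    3 ]
r2 ← r2 − 14·r1
  [ 1  1   2/3  -1/3    7/3 ]
  [ 0  0  14/3  23/3  -65/3 ]
  [ 4  4     4     1      3 ]
r3 ← r3 − 4·r1
  [ 1  1   2/3  -1/3    7/3 ]
  [ 0  0  14/3  23/3  -65/3 ]
  [ 0  0   4/3   7/3  -19/3 ]
r2 ← 3/14·r2
  [ 1  1  2/3   -1/3     7/3 ]
  [ 0  0    1  23/14  -65/14 ]
  [ 0  0  4/3    7/3   -19/3 ]
r3 ← r3 − 4/3·r2
  [ 1  1  2/3   -1/3     7/3 ]
  [ 0  0    1  23/14  -65/14 ]
  [ 0  0    0    1/7    -1/7 ]
r3 ← 7·r3
  [ 1  1  2/3   -1/3     7/3 ]
  [ 0  0    1  23/14  -65/14 ]
  [ 0  0    0      1      -1 ]
r2 ← r2 − 23/14·r3
  [ 1  1  2/3  -1/3  7/3 ]
  [ 0  0    1     0   -3 ]
  [ 0  0    0     1   -1 ]
r1 ← r1 + 1/3·r3
  [ 1  1  2/3  0   2 ]
  [ 0  0    1  0  -3 ]
  [ 0  0    0  1  -1 ]
r1 ← r1 − 2/3·r2
  [ 1  1  0  0   4 ]
  [ 0  0  1  0  -3 ]
  [ 0  0  0  1  -1 ]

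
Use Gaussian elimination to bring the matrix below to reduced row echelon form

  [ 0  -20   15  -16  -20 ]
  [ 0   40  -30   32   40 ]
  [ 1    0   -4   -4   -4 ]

[[1, 0, -4, -4, -4], [0, 1, -3/4, 4/5, 1], [0, 0, 0, 0, 0]]

ρ1 ↔ ρ3
  [ 1    0   -4   -4   -4 ]
  [ 0   40  -30   32   40 ]
  [ 0  -20   15  -16  -20 ]
ρ2 → 1/40·ρ2
  [ 1    0    -4   -4   -4 ]
  [ 0    1  -3/4  4/5    1 ]
  [ 0  -20    15  -16  -20 ]
ρ3 → ρ3 + 20·ρ2
  [ 1  0    -4   -4  -4 ]
  [ 0  1  -3/4  4/5   1 ]
  [ 0  0     0    0   0 ]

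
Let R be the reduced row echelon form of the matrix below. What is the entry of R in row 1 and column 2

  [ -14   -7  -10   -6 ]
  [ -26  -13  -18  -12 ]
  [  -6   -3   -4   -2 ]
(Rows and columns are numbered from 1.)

1/2

ρ1 → -1/14·ρ1
  [   1  1/2  5/7  3/7 ]
  [ -26  -13  -18  -12 ]
  [  -6   -3   -4   -2 ]
ρ2 → ρ2 + 26·ρ1
  [  1  1/2  5/7   3/7 ]
  [  0    0  4/7  -6/7 ]
  [ -6   -3   -4    -2 ]
ρ3 → ρ3 + 6·ρ1
  [ 1  1/2  5/7   3/7 ]
  [ 0    0  4/7  -6/7 ]
  [ 0    0  2/7   4/7 ]
ρ2 → 7/4·ρ2
  [ 1  1/2  5/7   3/7 ]
  [ 0    0    1  -3/2 ]
  [ 0    0  2/7   4/7 ]
ρ3 → ρ3 − 2/7·ρ2
  [ 1  1/2  5/7   3/7 ]
  [ 0    0    1  -3/2 ]
  [ 0    0    0     1 ]
ρ2 → ρ2 + 3/2·ρ3
  [ 1  1/2  5/7  3/7 ]
  [ 0    0    1    0 ]
  [ 0    0    0    1 ]
ρ1 → ρ1 − 3/7·ρ3
  [ 1  1/2  5/7  0 ]
  [ 0    0    1  0 ]
  [ 0    0    0  1 ]
ρ1 → ρ1 − 5/7·ρ2
  [ 1  1/2  0  0 ]
  [ 0    0  1  0 ]
  [ 0    0  0  1 ]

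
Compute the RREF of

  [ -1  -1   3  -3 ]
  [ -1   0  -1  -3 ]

[[1, 0, 1, 3], [0, 1, -4, 0]]

R1 -> -1·R1
  [  1  1  -3   3 ]
  [ -1  0  -1  -3 ]
R2 -> R2 + R1
  [ 1  1  -3  3 ]
  [ 0  1  -4  0 ]
R1 -> R1 − R2
  [ 1  0   1  3 ]
  [ 0  1  -4  0 ]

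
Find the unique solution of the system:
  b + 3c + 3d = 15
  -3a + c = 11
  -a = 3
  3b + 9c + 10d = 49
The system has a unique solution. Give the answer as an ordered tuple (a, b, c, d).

Form the augmented matrix and row-reduce:
  [  0  1  3   3  |  15 ]
  [ -3  0  1   0  |  11 ]
  [ -1  0  0   0  |   3 ]
  [  0  3  9  10  |  49 ]
R1 <-> R2
  [ -3  0  1   0  |  11 ]
  [  0  1  3   3  |  15 ]
  [ -1  0  0   0  |   3 ]
  [  0  3  9  10  |  49 ]
R1 -> -1/3·R1
  [  1  0  -1/3   0  |  -11/3 ]
  [  0  1     3   3  |     15 ]
  [ -1  0     0   0  |      3 ]
  [  0  3     9  10  |     49 ]
R3 -> R3 + R1
  [ 1  0  -1/3   0  |  -11/3 ]
  [ 0  1     3   3  |     15 ]
  [ 0  0  -1/3   0  |   -2/3 ]
  [ 0  3     9  10  |     49 ]
R4 -> R4 − 3·R2
  [ 1  0  -1/3  0  |  -11/3 ]
  [ 0  1     3  3  |     15 ]
  [ 0  0  -1/3  0  |   -2/3 ]
  [ 0  0     0  1  |      4 ]
R3 -> -3·R3
  [ 1  0  -1/3  0  |  -11/3 ]
  [ 0  1     3  3  |     15 ]
  [ 0  0     1  0  |      2 ]
  [ 0  0     0  1  |      4 ]
R2 -> R2 − 3·R4
  [ 1  0  -1/3  0  |  -11/3 ]
  [ 0  1     3  0  |      3 ]
  [ 0  0     1  0  |      2 ]
  [ 0  0     0  1  |      4 ]
R2 -> R2 − 3·R3
  [ 1  0  -1/3  0  |  -11/3 ]
  [ 0  1     0  0  |     -3 ]
  [ 0  0     1  0  |      2 ]
  [ 0  0     0  1  |      4 ]
R1 -> R1 + 1/3·R3
  [ 1  0  0  0  |  -3 ]
  [ 0  1  0  0  |  -3 ]
  [ 0  0  1  0  |   2 ]
  [ 0  0  0  1  |   4 ]
Reading off the last column: a = -3, b = -3, c = 2, d = 4.

(-3, -3, 2, 4)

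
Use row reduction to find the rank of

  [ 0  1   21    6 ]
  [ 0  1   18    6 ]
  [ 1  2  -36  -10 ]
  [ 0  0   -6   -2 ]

R1 ↔ R3
  [ 1  2  -36  -10 ]
  [ 0  1   18    6 ]
  [ 0  1   21    6 ]
  [ 0  0   -6   -2 ]
R3 -> R3 − R2
  [ 1  2  -36  -10 ]
  [ 0  1   18    6 ]
  [ 0  0    3    0 ]
  [ 0  0   -6   -2 ]
R3 -> 1/3·R3
  [ 1  2  -36  -10 ]
  [ 0  1   18    6 ]
  [ 0  0    1    0 ]
  [ 0  0   -6   -2 ]
R4 -> R4 + 6·R3
  [ 1  2  -36  -10 ]
  [ 0  1   18    6 ]
  [ 0  0    1    0 ]
  [ 0  0    0   -2 ]
R4 -> -1/2·R4
  [ 1  2  -36  -10 ]
  [ 0  1   18    6 ]
  [ 0  0    1    0 ]
  [ 0  0    0    1 ]
R2 -> R2 − 6·R4
  [ 1  2  -36  -10 ]
  [ 0  1   18    0 ]
  [ 0  0    1    0 ]
  [ 0  0    0    1 ]
R1 -> R1 + 10·R4
  [ 1  2  -36  0 ]
  [ 0  1   18  0 ]
  [ 0  0    1  0 ]
  [ 0  0    0  1 ]
R2 -> R2 − 18·R3
  [ 1  2  -36  0 ]
  [ 0  1    0  0 ]
  [ 0  0    1  0 ]
  [ 0  0    0  1 ]
R1 -> R1 + 36·R3
  [ 1  2  0  0 ]
  [ 0  1  0  0 ]
  [ 0  0  1  0 ]
  [ 0  0  0  1 ]
R1 -> R1 − 2·R2
  [ 1  0  0  0 ]
  [ 0  1  0  0 ]
  [ 0  0  1  0 ]
  [ 0  0  0  1 ]
The reduced form has 4 nonzero rows.

rank = 4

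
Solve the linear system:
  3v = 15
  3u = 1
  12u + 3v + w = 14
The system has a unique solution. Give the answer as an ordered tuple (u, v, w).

Form the augmented matrix and row-reduce:
  [  0  3  0  |  15 ]
  [  3  0  0  |   1 ]
  [ 12  3  1  |  14 ]
ρ1 <=> ρ2
  [  3  0  0  |   1 ]
  [  0  3  0  |  15 ]
  [ 12  3  1  |  14 ]
ρ1 := 1/3·ρ1
  [  1  0  0  |  1/3 ]
  [  0  3  0  |   15 ]
  [ 12  3  1  |   14 ]
ρ3 := ρ3 − 12·ρ1
  [ 1  0  0  |  1/3 ]
  [ 0  3  0  |   15 ]
  [ 0  3  1  |   10 ]
ρ2 := 1/3·ρ2
  [ 1  0  0  |  1/3 ]
  [ 0  1  0  |    5 ]
  [ 0  3  1  |   10 ]
ρ3 := ρ3 − 3·ρ2
  [ 1  0  0  |  1/3 ]
  [ 0  1  0  |    5 ]
  [ 0  0  1  |   -5 ]
Reading off the last column: u = 1/3, v = 5, w = -5.

(1/3, 5, -5)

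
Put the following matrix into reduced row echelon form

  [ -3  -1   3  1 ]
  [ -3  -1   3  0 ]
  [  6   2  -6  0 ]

[[1, 1/3, -1, 0], [0, 0, 0, 1], [0, 0, 0, 0]]

Multiply R1 by -1/3.
  [  1  1/3  -1  -1/3 ]
  [ -3   -1   3     0 ]
  [  6    2  -6     0 ]
Add 3 times R1 to R2.
  [ 1  1/3  -1  -1/3 ]
  [ 0    0   0    -1 ]
  [ 6    2  -6     0 ]
Subtract 6 times R1 from R3.
  [ 1  1/3  -1  -1/3 ]
  [ 0    0   0    -1 ]
  [ 0    0   0     2 ]
Multiply R2 by -1.
  [ 1  1/3  -1  -1/3 ]
  [ 0    0   0     1 ]
  [ 0    0   0     2 ]
Subtract 2 times R2 from R3.
  [ 1  1/3  -1  -1/3 ]
  [ 0    0   0     1 ]
  [ 0    0   0     0 ]
Add 1/3 times R2 to R1.
  [ 1  1/3  -1  0 ]
  [ 0    0   0  1 ]
  [ 0    0   0  0 ]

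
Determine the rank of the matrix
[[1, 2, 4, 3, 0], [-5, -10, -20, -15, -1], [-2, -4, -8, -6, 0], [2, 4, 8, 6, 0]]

rank = 2

R2 := R2 + 5·R1
  [  1   2   4   3   0 ]
  [  0   0   0   0  -1 ]
  [ -2  -4  -8  -6   0 ]
  [  2   4   8   6   0 ]
R3 := R3 + 2·R1
  [ 1  2  4  3   0 ]
  [ 0  0  0  0  -1 ]
  [ 0  0  0  0   0 ]
  [ 2  4  8  6   0 ]
R4 := R4 − 2·R1
  [ 1  2  4  3   0 ]
  [ 0  0  0  0  -1 ]
  [ 0  0  0  0   0 ]
  [ 0  0  0  0   0 ]
R2 := -1·R2
  [ 1  2  4  3  0 ]
  [ 0  0  0  0  1 ]
  [ 0  0  0  0  0 ]
  [ 0  0  0  0  0 ]
The reduced form has 2 nonzero rows.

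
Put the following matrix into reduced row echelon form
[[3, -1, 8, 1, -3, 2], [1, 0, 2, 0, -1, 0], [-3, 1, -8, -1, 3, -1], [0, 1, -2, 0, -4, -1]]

R1 ← 1/3·R1
  [  1  -1/3  8/3  1/3  -1  2/3 ]
  [  1     0    2    0  -1    0 ]
  [ -3     1   -8   -1   3   -1 ]
  [  0     1   -2    0  -4   -1 ]
R2 ← R2 − R1
  [  1  -1/3   8/3   1/3  -1   2/3 ]
  [  0   1/3  -2/3  -1/3   0  -2/3 ]
  [ -3     1    -8    -1   3    -1 ]
  [  0     1    -2     0  -4    -1 ]
R3 ← R3 + 3·R1
  [ 1  -1/3   8/3   1/3  -1   2/3 ]
  [ 0   1/3  -2/3  -1/3   0  -2/3 ]
  [ 0     0     0     0   0     1 ]
  [ 0     1    -2     0  -4    -1 ]
R2 ← 3·R2
  [ 1  -1/3  8/3  1/3  -1  2/3 ]
  [ 0     1   -2   -1   0   -2 ]
  [ 0     0    0    0   0    1 ]
  [ 0     1   -2    0  -4   -1 ]
R4 ← R4 − R2
  [ 1  -1/3  8/3  1/3  -1  2/3 ]
  [ 0     1   -2   -1   0   -2 ]
  [ 0     0    0    0   0    1 ]
  [ 0     0    0    1  -4    1 ]
R3 ↔ R4
  [ 1  -1/3  8/3  1/3  -1  2/3 ]
  [ 0     1   -2   -1   0   -2 ]
  [ 0     0    0    1  -4    1 ]
  [ 0     0    0    0   0    1 ]
R3 ← R3 − R4
  [ 1  -1/3  8/3  1/3  -1  2/3 ]
  [ 0     1   -2   -1   0   -2 ]
  [ 0     0    0    1  -4    0 ]
  [ 0     0    0    0   0    1 ]
R2 ← R2 + 2·R4
  [ 1  -1/3  8/3  1/3  -1  2/3 ]
  [ 0     1   -2   -1   0    0 ]
  [ 0     0    0    1  -4    0 ]
  [ 0     0    0    0   0    1 ]
R1 ← R1 − 2/3·R4
  [ 1  -1/3  8/3  1/3  -1  0 ]
  [ 0     1   -2   -1   0  0 ]
  [ 0     0    0    1  -4  0 ]
  [ 0     0    0    0   0  1 ]
R2 ← R2 + R3
  [ 1  -1/3  8/3  1/3  -1  0 ]
  [ 0     1   -2    0  -4  0 ]
  [ 0     0    0    1  -4  0 ]
  [ 0     0    0    0   0  1 ]
R1 ← R1 − 1/3·R3
  [ 1  -1/3  8/3  0  1/3  0 ]
  [ 0     1   -2  0   -4  0 ]
  [ 0     0    0  1   -4  0 ]
  [ 0     0    0  0    0  1 ]
R1 ← R1 + 1/3·R2
  [ 1  0   2  0  -1  0 ]
  [ 0  1  -2  0  -4  0 ]
  [ 0  0   0  1  -4  0 ]
  [ 0  0   0  0   0  1 ]

[[1, 0, 2, 0, -1, 0], [0, 1, -2, 0, -4, 0], [0, 0, 0, 1, -4, 0], [0, 0, 0, 0, 0, 1]]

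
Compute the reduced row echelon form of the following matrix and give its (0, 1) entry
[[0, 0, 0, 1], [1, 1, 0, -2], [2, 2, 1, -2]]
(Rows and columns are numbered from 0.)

1

R1 ↔ R2
R3 → R3 − 2·R1
R2 ↔ R3
R2 → R2 − 2·R3
R1 → R1 + 2·R3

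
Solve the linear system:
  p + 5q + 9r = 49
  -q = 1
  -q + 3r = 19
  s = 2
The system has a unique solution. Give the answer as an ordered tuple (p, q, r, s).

(0, -1, 6, 2)

Form the augmented matrix and row-reduce:
  [ 1   5  9  0  |  49 ]
  [ 0  -1  0  0  |   1 ]
  [ 0  -1  3  0  |  19 ]
  [ 0   0  0  1  |   2 ]
Multiply r2 by -1.
Add r2 to r3.
Multiply r3 by 1/3.
Subtract 9 times r3 from r1.
Subtract 5 times r2 from r1.
Reading off the last column: p = 0, q = -1, r = 6, s = 2.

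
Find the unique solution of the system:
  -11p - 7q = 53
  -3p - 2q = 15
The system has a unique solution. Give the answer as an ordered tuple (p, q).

Form the augmented matrix and row-reduce:
  [ -11  -7  |  53 ]
  [  -3  -2  |  15 ]
Multiply R1 by -1/11.
  [  1  7/11  |  -53/11 ]
  [ -3    -2  |      15 ]
Add 3 times R1 to R2.
  [ 1   7/11  |  -53/11 ]
  [ 0  -1/11  |    6/11 ]
Multiply R2 by -11.
  [ 1  7/11  |  -53/11 ]
  [ 0     1  |      -6 ]
Subtract 7/11 times R2 from R1.
  [ 1  0  |  -1 ]
  [ 0  1  |  -6 ]
Reading off the last column: p = -1, q = -6.

(-1, -6)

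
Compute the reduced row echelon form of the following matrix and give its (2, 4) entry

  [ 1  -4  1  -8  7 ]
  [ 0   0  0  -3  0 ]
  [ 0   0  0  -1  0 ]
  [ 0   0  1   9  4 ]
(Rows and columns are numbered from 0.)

ρ2 <-> ρ4
ρ3 -> -1·ρ3
ρ4 -> ρ4 + 3·ρ3
ρ2 -> ρ2 − 9·ρ3
ρ1 -> ρ1 + 8·ρ3
ρ1 -> ρ1 − ρ2

0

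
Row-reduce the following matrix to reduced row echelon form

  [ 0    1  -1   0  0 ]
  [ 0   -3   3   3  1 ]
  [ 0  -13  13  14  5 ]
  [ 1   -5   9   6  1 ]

ρ1 <=> ρ4
  [ 1   -5   9   6  1 ]
  [ 0   -3   3   3  1 ]
  [ 0  -13  13  14  5 ]
  [ 0    1  -1   0  0 ]
ρ2 -> -1/3·ρ2
  [ 1   -5   9   6     1 ]
  [ 0    1  -1  -1  -1/3 ]
  [ 0  -13  13  14     5 ]
  [ 0    1  -1   0     0 ]
ρ3 -> ρ3 + 13·ρ2
  [ 1  -5   9   6     1 ]
  [ 0   1  -1  -1  -1/3 ]
  [ 0   0   0   1   2/3 ]
  [ 0   1  -1   0     0 ]
ρ4 -> ρ4 − ρ2
  [ 1  -5   9   6     1 ]
  [ 0   1  -1  -1  -1/3 ]
  [ 0   0   0   1   2/3 ]
  [ 0   0   0   1   1/3 ]
ρ4 -> ρ4 − ρ3
  [ 1  -5   9   6     1 ]
  [ 0   1  -1  -1  -1/3 ]
  [ 0   0   0   1   2/3 ]
  [ 0   0   0   0  -1/3 ]
ρ4 -> -3·ρ4
  [ 1  -5   9   6     1 ]
  [ 0   1  -1  -1  -1/3 ]
  [ 0   0   0   1   2/3 ]
  [ 0   0   0   0     1 ]
ρ3 -> ρ3 − 2/3·ρ4
  [ 1  -5   9   6     1 ]
  [ 0   1  -1  -1  -1/3 ]
  [ 0   0   0   1     0 ]
  [ 0   0   0   0     1 ]
ρ2 -> ρ2 + 1/3·ρ4
  [ 1  -5   9   6  1 ]
  [ 0   1  -1  -1  0 ]
  [ 0   0   0   1  0 ]
  [ 0   0   0   0  1 ]
ρ1 -> ρ1 − ρ4
  [ 1  -5   9   6  0 ]
  [ 0   1  -1  -1  0 ]
  [ 0   0   0   1  0 ]
  [ 0   0   0   0  1 ]
ρ2 -> ρ2 + ρ3
  [ 1  -5   9  6  0 ]
  [ 0   1  -1  0  0 ]
  [ 0   0   0  1  0 ]
  [ 0   0   0  0  1 ]
ρ1 -> ρ1 − 6·ρ3
  [ 1  -5   9  0  0 ]
  [ 0   1  -1  0  0 ]
  [ 0   0   0  1  0 ]
  [ 0   0   0  0  1 ]
ρ1 -> ρ1 + 5·ρ2
  [ 1  0   4  0  0 ]
  [ 0  1  -1  0  0 ]
  [ 0  0   0  1  0 ]
  [ 0  0   0  0  1 ]

[[1, 0, 4, 0, 0], [0, 1, -1, 0, 0], [0, 0, 0, 1, 0], [0, 0, 0, 0, 1]]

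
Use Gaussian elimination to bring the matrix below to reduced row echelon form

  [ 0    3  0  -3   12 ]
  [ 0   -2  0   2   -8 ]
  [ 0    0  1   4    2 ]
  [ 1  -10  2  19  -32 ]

[[1, 0, 0, 1, 4], [0, 1, 0, -1, 4], [0, 0, 1, 4, 2], [0, 0, 0, 0, 0]]

ρ1 ↔ ρ4
  [ 1  -10  2  19  -32 ]
  [ 0   -2  0   2   -8 ]
  [ 0    0  1   4    2 ]
  [ 0    3  0  -3   12 ]
ρ2 → -1/2·ρ2
  [ 1  -10  2  19  -32 ]
  [ 0    1  0  -1    4 ]
  [ 0    0  1   4    2 ]
  [ 0    3  0  -3   12 ]
ρ4 → ρ4 − 3·ρ2
  [ 1  -10  2  19  -32 ]
  [ 0    1  0  -1    4 ]
  [ 0    0  1   4    2 ]
  [ 0    0  0   0    0 ]
ρ1 → ρ1 − 2·ρ3
  [ 1  -10  0  11  -36 ]
  [ 0    1  0  -1    4 ]
  [ 0    0  1   4    2 ]
  [ 0    0  0   0    0 ]
ρ1 → ρ1 + 10·ρ2
  [ 1  0  0   1  4 ]
  [ 0  1  0  -1  4 ]
  [ 0  0  1   4  2 ]
  [ 0  0  0   0  0 ]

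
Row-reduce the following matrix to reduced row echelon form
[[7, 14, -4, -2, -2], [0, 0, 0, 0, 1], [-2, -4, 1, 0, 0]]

[[1, 2, 0, 2, 0], [0, 0, 1, 4, 0], [0, 0, 0, 0, 1]]

R1 ← 1/7·R1
  [  1   2  -4/7  -2/7  -2/7 ]
  [  0   0     0     0     1 ]
  [ -2  -4     1     0     0 ]
R3 ← R3 + 2·R1
  [ 1  2  -4/7  -2/7  -2/7 ]
  [ 0  0     0     0     1 ]
  [ 0  0  -1/7  -4/7  -4/7 ]
R2 ↔ R3
  [ 1  2  -4/7  -2/7  -2/7 ]
  [ 0  0  -1/7  -4/7  -4/7 ]
  [ 0  0     0     0     1 ]
R2 ← -7·R2
  [ 1  2  -4/7  -2/7  -2/7 ]
  [ 0  0     1     4     4 ]
  [ 0  0     0     0     1 ]
R2 ← R2 − 4·R3
  [ 1  2  -4/7  -2/7  -2/7 ]
  [ 0  0     1     4     0 ]
  [ 0  0     0     0     1 ]
R1 ← R1 + 2/7·R3
  [ 1  2  -4/7  -2/7  0 ]
  [ 0  0     1     4  0 ]
  [ 0  0     0     0  1 ]
R1 ← R1 + 4/7·R2
  [ 1  2  0  2  0 ]
  [ 0  0  1  4  0 ]
  [ 0  0  0  0  1 ]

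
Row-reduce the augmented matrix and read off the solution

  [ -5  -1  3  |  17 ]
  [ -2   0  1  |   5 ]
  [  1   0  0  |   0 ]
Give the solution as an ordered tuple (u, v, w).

(0, -2, 5)

R1 ← -1/5·R1
  [  1  1/5  -3/5  |  -17/5 ]
  [ -2    0     1  |      5 ]
  [  1    0     0  |      0 ]
R2 ← R2 + 2·R1
  [ 1  1/5  -3/5  |  -17/5 ]
  [ 0  2/5  -1/5  |   -9/5 ]
  [ 1    0     0  |      0 ]
R3 ← R3 − R1
  [ 1   1/5  -3/5  |  -17/5 ]
  [ 0   2/5  -1/5  |   -9/5 ]
  [ 0  -1/5   3/5  |   17/5 ]
R2 ← 5/2·R2
  [ 1   1/5  -3/5  |  -17/5 ]
  [ 0     1  -1/2  |   -9/2 ]
  [ 0  -1/5   3/5  |   17/5 ]
R3 ← R3 + 1/5·R2
  [ 1  1/5  -3/5  |  -17/5 ]
  [ 0    1  -1/2  |   -9/2 ]
  [ 0    0   1/2  |    5/2 ]
R3 ← 2·R3
  [ 1  1/5  -3/5  |  -17/5 ]
  [ 0    1  -1/2  |   -9/2 ]
  [ 0    0     1  |      5 ]
R2 ← R2 + 1/2·R3
  [ 1  1/5  -3/5  |  -17/5 ]
  [ 0    1     0  |     -2 ]
  [ 0    0     1  |      5 ]
R1 ← R1 + 3/5·R3
  [ 1  1/5  0  |  -2/5 ]
  [ 0    1  0  |    -2 ]
  [ 0    0  1  |     5 ]
R1 ← R1 − 1/5·R2
  [ 1  0  0  |   0 ]
  [ 0  1  0  |  -2 ]
  [ 0  0  1  |   5 ]
Reading off the last column: u = 0, v = -2, w = 5.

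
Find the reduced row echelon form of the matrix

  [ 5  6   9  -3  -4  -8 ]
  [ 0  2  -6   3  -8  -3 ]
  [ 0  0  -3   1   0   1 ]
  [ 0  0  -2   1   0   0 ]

[[1, 0, 0, 0, 4, 4/5], [0, 1, 0, 0, -4, -3/2], [0, 0, 1, 0, 0, -1], [0, 0, 0, 1, 0, -2]]

R1 := 1/5·R1
  [ 1  6/5  9/5  -3/5  -4/5  -8/5 ]
  [ 0    2   -6     3    -8    -3 ]
  [ 0    0   -3     1     0     1 ]
  [ 0    0   -2     1     0     0 ]
R2 := 1/2·R2
  [ 1  6/5  9/5  -3/5  -4/5  -8/5 ]
  [ 0    1   -3   3/2    -4  -3/2 ]
  [ 0    0   -3     1     0     1 ]
  [ 0    0   -2     1     0     0 ]
R3 := -1/3·R3
  [ 1  6/5  9/5  -3/5  -4/5  -8/5 ]
  [ 0    1   -3   3/2    -4  -3/2 ]
  [ 0    0    1  -1/3     0  -1/3 ]
  [ 0    0   -2     1     0     0 ]
R4 := R4 + 2·R3
  [ 1  6/5  9/5  -3/5  -4/5  -8/5 ]
  [ 0    1   -3   3/2    -4  -3/2 ]
  [ 0    0    1  -1/3     0  -1/3 ]
  [ 0    0    0   1/3     0  -2/3 ]
R4 := 3·R4
  [ 1  6/5  9/5  -3/5  -4/5  -8/5 ]
  [ 0    1   -3   3/2    -4  -3/2 ]
  [ 0    0    1  -1/3     0  -1/3 ]
  [ 0    0    0     1     0    -2 ]
R3 := R3 + 1/3·R4
  [ 1  6/5  9/5  -3/5  -4/5  -8/5 ]
  [ 0    1   -3   3/2    -4  -3/2 ]
  [ 0    0    1     0     0    -1 ]
  [ 0    0    0     1     0    -2 ]
R2 := R2 − 3/2·R4
  [ 1  6/5  9/5  -3/5  -4/5  -8/5 ]
  [ 0    1   -3     0    -4   3/2 ]
  [ 0    0    1     0     0    -1 ]
  [ 0    0    0     1     0    -2 ]
R1 := R1 + 3/5·R4
  [ 1  6/5  9/5  0  -4/5  -14/5 ]
  [ 0    1   -3  0    -4    3/2 ]
  [ 0    0    1  0     0     -1 ]
  [ 0    0    0  1     0     -2 ]
R2 := R2 + 3·R3
  [ 1  6/5  9/5  0  -4/5  -14/5 ]
  [ 0    1    0  0    -4   -3/2 ]
  [ 0    0    1  0     0     -1 ]
  [ 0    0    0  1     0     -2 ]
R1 := R1 − 9/5·R3
  [ 1  6/5  0  0  -4/5    -1 ]
  [ 0    1  0  0    -4  -3/2 ]
  [ 0    0  1  0     0    -1 ]
  [ 0    0  0  1     0    -2 ]
R1 := R1 − 6/5·R2
  [ 1  0  0  0   4   4/5 ]
  [ 0  1  0  0  -4  -3/2 ]
  [ 0  0  1  0   0    -1 ]
  [ 0  0  0  1   0    -2 ]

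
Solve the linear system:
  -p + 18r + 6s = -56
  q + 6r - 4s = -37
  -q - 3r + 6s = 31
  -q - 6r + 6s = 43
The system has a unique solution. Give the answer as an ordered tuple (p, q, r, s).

Form the augmented matrix and row-reduce:
  [ -1   0  18   6  |  -56 ]
  [  0   1   6  -4  |  -37 ]
  [  0  -1  -3   6  |   31 ]
  [  0  -1  -6   6  |   43 ]
ρ1 → -1·ρ1
  [ 1   0  -18  -6  |   56 ]
  [ 0   1    6  -4  |  -37 ]
  [ 0  -1   -3   6  |   31 ]
  [ 0  -1   -6   6  |   43 ]
ρ3 → ρ3 + ρ2
  [ 1   0  -18  -6  |   56 ]
  [ 0   1    6  -4  |  -37 ]
  [ 0   0    3   2  |   -6 ]
  [ 0  -1   -6   6  |   43 ]
ρ4 → ρ4 + ρ2
  [ 1  0  -18  -6  |   56 ]
  [ 0  1    6  -4  |  -37 ]
  [ 0  0    3   2  |   -6 ]
  [ 0  0    0   2  |    6 ]
ρ3 → 1/3·ρ3
  [ 1  0  -18   -6  |   56 ]
  [ 0  1    6   -4  |  -37 ]
  [ 0  0    1  2/3  |   -2 ]
  [ 0  0    0    2  |    6 ]
ρ4 → 1/2·ρ4
  [ 1  0  -18   -6  |   56 ]
  [ 0  1    6   -4  |  -37 ]
  [ 0  0    1  2/3  |   -2 ]
  [ 0  0    0    1  |    3 ]
ρ3 → ρ3 − 2/3·ρ4
  [ 1  0  -18  -6  |   56 ]
  [ 0  1    6  -4  |  -37 ]
  [ 0  0    1   0  |   -4 ]
  [ 0  0    0   1  |    3 ]
ρ2 → ρ2 + 4·ρ4
  [ 1  0  -18  -6  |   56 ]
  [ 0  1    6   0  |  -25 ]
  [ 0  0    1   0  |   -4 ]
  [ 0  0    0   1  |    3 ]
ρ1 → ρ1 + 6·ρ4
  [ 1  0  -18  0  |   74 ]
  [ 0  1    6  0  |  -25 ]
  [ 0  0    1  0  |   -4 ]
  [ 0  0    0  1  |    3 ]
ρ2 → ρ2 − 6·ρ3
  [ 1  0  -18  0  |  74 ]
  [ 0  1    0  0  |  -1 ]
  [ 0  0    1  0  |  -4 ]
  [ 0  0    0  1  |   3 ]
ρ1 → ρ1 + 18·ρ3
  [ 1  0  0  0  |   2 ]
  [ 0  1  0  0  |  -1 ]
  [ 0  0  1  0  |  -4 ]
  [ 0  0  0  1  |   3 ]
Reading off the last column: p = 2, q = -1, r = -4, s = 3.

(2, -1, -4, 3)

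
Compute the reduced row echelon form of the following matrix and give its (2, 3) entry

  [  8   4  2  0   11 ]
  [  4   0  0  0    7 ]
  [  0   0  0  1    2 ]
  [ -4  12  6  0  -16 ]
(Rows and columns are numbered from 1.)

1/2

Multiply R1 by 1/8.
  [  1  1/2  1/4  0  11/8 ]
  [  4    0    0  0     7 ]
  [  0    0    0  1     2 ]
  [ -4   12    6  0   -16 ]
Subtract 4 times R1 from R2.
  [  1  1/2  1/4  0  11/8 ]
  [  0   -2   -1  0   3/2 ]
  [  0    0    0  1     2 ]
  [ -4   12    6  0   -16 ]
Add 4 times R1 to R4.
  [ 1  1/2  1/4  0   11/8 ]
  [ 0   -2   -1  0    3/2 ]
  [ 0    0    0  1      2 ]
  [ 0   14    7  0  -21/2 ]
Multiply R2 by -1/2.
  [ 1  1/2  1/4  0   11/8 ]
  [ 0    1  1/2  0   -3/4 ]
  [ 0    0    0  1      2 ]
  [ 0   14    7  0  -21/2 ]
Subtract 14 times R2 from R4.
  [ 1  1/2  1/4  0  11/8 ]
  [ 0    1  1/2  0  -3/4 ]
  [ 0    0    0  1     2 ]
  [ 0    0    0  0     0 ]
Subtract 1/2 times R2 from R1.
  [ 1  0    0  0   7/4 ]
  [ 0  1  1/2  0  -3/4 ]
  [ 0  0    0  1     2 ]
  [ 0  0    0  0     0 ]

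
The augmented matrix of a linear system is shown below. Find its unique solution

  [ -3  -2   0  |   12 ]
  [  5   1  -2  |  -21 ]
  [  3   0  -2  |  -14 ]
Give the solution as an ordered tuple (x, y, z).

(-2, -3, 4)

r1 -> -1/3·r1
  [ 1  2/3   0  |   -4 ]
  [ 5    1  -2  |  -21 ]
  [ 3    0  -2  |  -14 ]
r2 -> r2 − 5·r1
  [ 1   2/3   0  |   -4 ]
  [ 0  -7/3  -2  |   -1 ]
  [ 3     0  -2  |  -14 ]
r3 -> r3 − 3·r1
  [ 1   2/3   0  |  -4 ]
  [ 0  -7/3  -2  |  -1 ]
  [ 0    -2  -2  |  -2 ]
r2 -> -3/7·r2
  [ 1  2/3    0  |   -4 ]
  [ 0    1  6/7  |  3/7 ]
  [ 0   -2   -2  |   -2 ]
r3 -> r3 + 2·r2
  [ 1  2/3     0  |    -4 ]
  [ 0    1   6/7  |   3/7 ]
  [ 0    0  -2/7  |  -8/7 ]
r3 -> -7/2·r3
  [ 1  2/3    0  |   -4 ]
  [ 0    1  6/7  |  3/7 ]
  [ 0    0    1  |    4 ]
r2 -> r2 − 6/7·r3
  [ 1  2/3  0  |  -4 ]
  [ 0    1  0  |  -3 ]
  [ 0    0  1  |   4 ]
r1 -> r1 − 2/3·r2
  [ 1  0  0  |  -2 ]
  [ 0  1  0  |  -3 ]
  [ 0  0  1  |   4 ]
Reading off the last column: x = -2, y = -3, z = 4.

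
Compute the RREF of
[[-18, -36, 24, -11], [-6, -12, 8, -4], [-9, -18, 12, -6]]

ρ1 ← -1/18·ρ1
  [  1    2  -4/3  11/18 ]
  [ -6  -12     8     -4 ]
  [ -9  -18    12     -6 ]
ρ2 ← ρ2 + 6·ρ1
  [  1    2  -4/3  11/18 ]
  [  0    0     0   -1/3 ]
  [ -9  -18    12     -6 ]
ρ3 ← ρ3 + 9·ρ1
  [ 1  2  -4/3  11/18 ]
  [ 0  0     0   -1/3 ]
  [ 0  0     0   -1/2 ]
ρ2 ← -3·ρ2
  [ 1  2  -4/3  11/18 ]
  [ 0  0     0      1 ]
  [ 0  0     0   -1/2 ]
ρ3 ← ρ3 + 1/2·ρ2
  [ 1  2  -4/3  11/18 ]
  [ 0  0     0      1 ]
  [ 0  0     0      0 ]
ρ1 ← ρ1 − 11/18·ρ2
  [ 1  2  -4/3  0 ]
  [ 0  0     0  1 ]
  [ 0  0     0  0 ]

[[1, 2, -4/3, 0], [0, 0, 0, 1], [0, 0, 0, 0]]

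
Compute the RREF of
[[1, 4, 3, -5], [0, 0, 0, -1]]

[[1, 4, 3, 0], [0, 0, 0, 1]]

R2 → -1·R2
  [ 1  4  3  -5 ]
  [ 0  0  0   1 ]
R1 → R1 + 5·R2
  [ 1  4  3  0 ]
  [ 0  0  0  1 ]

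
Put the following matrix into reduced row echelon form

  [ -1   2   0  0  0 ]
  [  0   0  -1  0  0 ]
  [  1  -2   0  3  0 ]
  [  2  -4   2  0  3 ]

[[1, -2, 0, 0, 0], [0, 0, 1, 0, 0], [0, 0, 0, 1, 0], [0, 0, 0, 0, 1]]

Multiply ρ1 by -1.
  [ 1  -2   0  0  0 ]
  [ 0   0  -1  0  0 ]
  [ 1  -2   0  3  0 ]
  [ 2  -4   2  0  3 ]
Subtract ρ1 from ρ3.
  [ 1  -2   0  0  0 ]
  [ 0   0  -1  0  0 ]
  [ 0   0   0  3  0 ]
  [ 2  -4   2  0  3 ]
Subtract 2 times ρ1 from ρ4.
  [ 1  -2   0  0  0 ]
  [ 0   0  -1  0  0 ]
  [ 0   0   0  3  0 ]
  [ 0   0   2  0  3 ]
Multiply ρ2 by -1.
  [ 1  -2  0  0  0 ]
  [ 0   0  1  0  0 ]
  [ 0   0  0  3  0 ]
  [ 0   0  2  0  3 ]
Subtract 2 times ρ2 from ρ4.
  [ 1  -2  0  0  0 ]
  [ 0   0  1  0  0 ]
  [ 0   0  0  3  0 ]
  [ 0   0  0  0  3 ]
Multiply ρ3 by 1/3.
  [ 1  -2  0  0  0 ]
  [ 0   0  1  0  0 ]
  [ 0   0  0  1  0 ]
  [ 0   0  0  0  3 ]
Multiply ρ4 by 1/3.
  [ 1  -2  0  0  0 ]
  [ 0   0  1  0  0 ]
  [ 0   0  0  1  0 ]
  [ 0   0  0  0  1 ]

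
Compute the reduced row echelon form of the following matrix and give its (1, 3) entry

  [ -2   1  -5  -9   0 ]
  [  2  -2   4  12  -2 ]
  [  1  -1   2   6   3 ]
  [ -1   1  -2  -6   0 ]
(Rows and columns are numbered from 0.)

R1 -> -1/2·R1
  [  1  -1/2  5/2  9/2   0 ]
  [  2    -2    4   12  -2 ]
  [  1    -1    2    6   3 ]
  [ -1     1   -2   -6   0 ]
R2 -> R2 − 2·R1
  [  1  -1/2  5/2  9/2   0 ]
  [  0    -1   -1    3  -2 ]
  [  1    -1    2    6   3 ]
  [ -1     1   -2   -6   0 ]
R3 -> R3 − R1
  [  1  -1/2   5/2  9/2   0 ]
  [  0    -1    -1    3  -2 ]
  [  0  -1/2  -1/2  3/2   3 ]
  [ -1     1    -2   -6   0 ]
R4 -> R4 + R1
  [ 1  -1/2   5/2   9/2   0 ]
  [ 0    -1    -1     3  -2 ]
  [ 0  -1/2  -1/2   3/2   3 ]
  [ 0   1/2   1/2  -3/2   0 ]
R2 -> -1·R2
  [ 1  -1/2   5/2   9/2  0 ]
  [ 0     1     1    -3  2 ]
  [ 0  -1/2  -1/2   3/2  3 ]
  [ 0   1/2   1/2  -3/2  0 ]
R3 -> R3 + 1/2·R2
  [ 1  -1/2  5/2   9/2  0 ]
  [ 0     1    1    -3  2 ]
  [ 0     0    0     0  4 ]
  [ 0   1/2  1/2  -3/2  0 ]
R4 -> R4 − 1/2·R2
  [ 1  -1/2  5/2  9/2   0 ]
  [ 0     1    1   -3   2 ]
  [ 0     0    0    0   4 ]
  [ 0     0    0    0  -1 ]
R3 -> 1/4·R3
  [ 1  -1/2  5/2  9/2   0 ]
  [ 0     1    1   -3   2 ]
  [ 0     0    0    0   1 ]
  [ 0     0    0    0  -1 ]
R4 -> R4 + R3
  [ 1  -1/2  5/2  9/2  0 ]
  [ 0     1    1   -3  2 ]
  [ 0     0    0    0  1 ]
  [ 0     0    0    0  0 ]
R2 -> R2 − 2·R3
  [ 1  -1/2  5/2  9/2  0 ]
  [ 0     1    1   -3  0 ]
  [ 0     0    0    0  1 ]
  [ 0     0    0    0  0 ]
R1 -> R1 + 1/2·R2
  [ 1  0  3   3  0 ]
  [ 0  1  1  -3  0 ]
  [ 0  0  0   0  1 ]
  [ 0  0  0   0  0 ]

-3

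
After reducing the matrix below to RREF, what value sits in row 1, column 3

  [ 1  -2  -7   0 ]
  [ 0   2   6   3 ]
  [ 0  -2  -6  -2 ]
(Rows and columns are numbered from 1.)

-1

R2 ← 1/2·R2
R3 ← R3 + 2·R2
R2 ← R2 − 3/2·R3
R1 ← R1 + 2·R2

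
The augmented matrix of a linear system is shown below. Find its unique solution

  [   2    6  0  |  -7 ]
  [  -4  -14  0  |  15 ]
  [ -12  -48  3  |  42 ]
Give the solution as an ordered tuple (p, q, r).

R1 ← 1/2·R1
R2 ← R2 + 4·R1
R3 ← R3 + 12·R1
R2 ← -1/2·R2
R3 ← R3 + 12·R2
R3 ← 1/3·R3
R1 ← R1 − 3·R2
Reading off the last column: p = -2, q = -1/2, r = -2.

(-2, -1/2, -2)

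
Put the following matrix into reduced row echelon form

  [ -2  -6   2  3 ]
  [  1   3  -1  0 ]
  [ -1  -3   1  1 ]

ρ1 := -1/2·ρ1
  [  1   3  -1  -3/2 ]
  [  1   3  -1     0 ]
  [ -1  -3   1     1 ]
ρ2 := ρ2 − ρ1
  [  1   3  -1  -3/2 ]
  [  0   0   0   3/2 ]
  [ -1  -3   1     1 ]
ρ3 := ρ3 + ρ1
  [ 1  3  -1  -3/2 ]
  [ 0  0   0   3/2 ]
  [ 0  0   0  -1/2 ]
ρ2 := 2/3·ρ2
  [ 1  3  -1  -3/2 ]
  [ 0  0   0     1 ]
  [ 0  0   0  -1/2 ]
ρ3 := ρ3 + 1/2·ρ2
  [ 1  3  -1  -3/2 ]
  [ 0  0   0     1 ]
  [ 0  0   0     0 ]
ρ1 := ρ1 + 3/2·ρ2
  [ 1  3  -1  0 ]
  [ 0  0   0  1 ]
  [ 0  0   0  0 ]

[[1, 3, -1, 0], [0, 0, 0, 1], [0, 0, 0, 0]]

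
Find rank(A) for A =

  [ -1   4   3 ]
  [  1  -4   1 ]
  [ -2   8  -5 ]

ρ1 ← -1·ρ1
ρ2 ← ρ2 − ρ1
ρ3 ← ρ3 + 2·ρ1
ρ2 ← 1/4·ρ2
ρ3 ← ρ3 + 11·ρ2
ρ1 ← ρ1 + 3·ρ2
The reduced form has 2 nonzero rows.

rank = 2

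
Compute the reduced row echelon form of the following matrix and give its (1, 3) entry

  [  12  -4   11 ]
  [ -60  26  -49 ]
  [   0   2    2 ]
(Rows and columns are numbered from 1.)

5/4

R1 -> 1/12·R1
R2 -> R2 + 60·R1
R2 -> 1/6·R2
R3 -> R3 − 2·R2
R1 -> R1 + 1/3·R2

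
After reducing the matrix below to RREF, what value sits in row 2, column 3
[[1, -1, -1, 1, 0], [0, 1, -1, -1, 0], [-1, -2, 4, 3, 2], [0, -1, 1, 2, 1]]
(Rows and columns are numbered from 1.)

R3 → R3 + R1
R3 → R3 + 3·R2
R4 → R4 + R2
R4 → R4 − R3
R4 → -1·R4
R3 → R3 − 2·R4
R2 → R2 + R3
R1 → R1 − R3
R1 → R1 + R2

-1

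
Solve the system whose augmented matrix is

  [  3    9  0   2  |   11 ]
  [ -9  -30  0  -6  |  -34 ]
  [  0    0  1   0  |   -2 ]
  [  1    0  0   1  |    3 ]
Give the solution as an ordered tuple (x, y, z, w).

(2, 1/3, -2, 1)

ρ1 → 1/3·ρ1
  [  1    3  0  2/3  |  11/3 ]
  [ -9  -30  0   -6  |   -34 ]
  [  0    0  1    0  |    -2 ]
  [  1    0  0    1  |     3 ]
ρ2 → ρ2 + 9·ρ1
  [ 1   3  0  2/3  |  11/3 ]
  [ 0  -3  0    0  |    -1 ]
  [ 0   0  1    0  |    -2 ]
  [ 1   0  0    1  |     3 ]
ρ4 → ρ4 − ρ1
  [ 1   3  0  2/3  |  11/3 ]
  [ 0  -3  0    0  |    -1 ]
  [ 0   0  1    0  |    -2 ]
  [ 0  -3  0  1/3  |  -2/3 ]
ρ2 → -1/3·ρ2
  [ 1   3  0  2/3  |  11/3 ]
  [ 0   1  0    0  |   1/3 ]
  [ 0   0  1    0  |    -2 ]
  [ 0  -3  0  1/3  |  -2/3 ]
ρ4 → ρ4 + 3·ρ2
  [ 1  3  0  2/3  |  11/3 ]
  [ 0  1  0    0  |   1/3 ]
  [ 0  0  1    0  |    -2 ]
  [ 0  0  0  1/3  |   1/3 ]
ρ4 → 3·ρ4
  [ 1  3  0  2/3  |  11/3 ]
  [ 0  1  0    0  |   1/3 ]
  [ 0  0  1    0  |    -2 ]
  [ 0  0  0    1  |     1 ]
ρ1 → ρ1 − 2/3·ρ4
  [ 1  3  0  0  |    3 ]
  [ 0  1  0  0  |  1/3 ]
  [ 0  0  1  0  |   -2 ]
  [ 0  0  0  1  |    1 ]
ρ1 → ρ1 − 3·ρ2
  [ 1  0  0  0  |    2 ]
  [ 0  1  0  0  |  1/3 ]
  [ 0  0  1  0  |   -2 ]
  [ 0  0  0  1  |    1 ]
Reading off the last column: x = 2, y = 1/3, z = -2, w = 1.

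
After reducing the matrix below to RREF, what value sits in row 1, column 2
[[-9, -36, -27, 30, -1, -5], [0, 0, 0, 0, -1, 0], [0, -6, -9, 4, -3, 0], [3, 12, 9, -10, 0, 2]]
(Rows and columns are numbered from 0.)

Multiply R1 by -1/9.
  [ 1   4   3  -10/3  1/9  5/9 ]
  [ 0   0   0      0   -1    0 ]
  [ 0  -6  -9      4   -3    0 ]
  [ 3  12   9    -10    0    2 ]
Subtract 3 times R1 from R4.
  [ 1   4   3  -10/3   1/9  5/9 ]
  [ 0   0   0      0    -1    0 ]
  [ 0  -6  -9      4    -3    0 ]
  [ 0   0   0      0  -1/3  1/3 ]
Swap R2 and R3.
  [ 1   4   3  -10/3   1/9  5/9 ]
  [ 0  -6  -9      4    -3    0 ]
  [ 0   0   0      0    -1    0 ]
  [ 0   0   0      0  -1/3  1/3 ]
Multiply R2 by -1/6.
  [ 1  4    3  -10/3   1/9  5/9 ]
  [ 0  1  3/2   -2/3   1/2    0 ]
  [ 0  0    0      0    -1    0 ]
  [ 0  0    0      0  -1/3  1/3 ]
Multiply R3 by -1.
  [ 1  4    3  -10/3   1/9  5/9 ]
  [ 0  1  3/2   -2/3   1/2    0 ]
  [ 0  0    0      0     1    0 ]
  [ 0  0    0      0  -1/3  1/3 ]
Add 1/3 times R3 to R4.
  [ 1  4    3  -10/3  1/9  5/9 ]
  [ 0  1  3/2   -2/3  1/2    0 ]
  [ 0  0    0      0    1    0 ]
  [ 0  0    0      0    0  1/3 ]
Multiply R4 by 3.
  [ 1  4    3  -10/3  1/9  5/9 ]
  [ 0  1  3/2   -2/3  1/2    0 ]
  [ 0  0    0      0    1    0 ]
  [ 0  0    0      0    0    1 ]
Subtract 5/9 times R4 from R1.
  [ 1  4    3  -10/3  1/9  0 ]
  [ 0  1  3/2   -2/3  1/2  0 ]
  [ 0  0    0      0    1  0 ]
  [ 0  0    0      0    0  1 ]
Subtract 1/2 times R3 from R2.
  [ 1  4    3  -10/3  1/9  0 ]
  [ 0  1  3/2   -2/3    0  0 ]
  [ 0  0    0      0    1  0 ]
  [ 0  0    0      0    0  1 ]
Subtract 1/9 times R3 from R1.
  [ 1  4    3  -10/3  0  0 ]
  [ 0  1  3/2   -2/3  0  0 ]
  [ 0  0    0      0  1  0 ]
  [ 0  0    0      0  0  1 ]
Subtract 4 times R2 from R1.
  [ 1  0   -3  -2/3  0  0 ]
  [ 0  1  3/2  -2/3  0  0 ]
  [ 0  0    0     0  1  0 ]
  [ 0  0    0     0  0  1 ]

3/2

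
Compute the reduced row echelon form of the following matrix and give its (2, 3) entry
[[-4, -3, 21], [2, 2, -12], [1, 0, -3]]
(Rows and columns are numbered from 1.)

-3

r1 ← -1/4·r1
  [ 1  3/4  -21/4 ]
  [ 2    2    -12 ]
  [ 1    0     -3 ]
r2 ← r2 − 2·r1
  [ 1  3/4  -21/4 ]
  [ 0  1/2   -3/2 ]
  [ 1    0     -3 ]
r3 ← r3 − r1
  [ 1   3/4  -21/4 ]
  [ 0   1/2   -3/2 ]
  [ 0  -3/4    9/4 ]
r2 ← 2·r2
  [ 1   3/4  -21/4 ]
  [ 0     1     -3 ]
  [ 0  -3/4    9/4 ]
r3 ← r3 + 3/4·r2
  [ 1  3/4  -21/4 ]
  [ 0    1     -3 ]
  [ 0    0      0 ]
r1 ← r1 − 3/4·r2
  [ 1  0  -3 ]
  [ 0  1  -3 ]
  [ 0  0   0 ]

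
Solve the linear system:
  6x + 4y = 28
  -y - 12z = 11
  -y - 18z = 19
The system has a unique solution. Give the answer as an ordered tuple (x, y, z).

Form the augmented matrix and row-reduce:
  [ 6   4    0  |  28 ]
  [ 0  -1  -12  |  11 ]
  [ 0  -1  -18  |  19 ]
ρ1 → 1/6·ρ1
ρ2 → -1·ρ2
ρ3 → ρ3 + ρ2
ρ3 → -1/6·ρ3
ρ2 → ρ2 − 12·ρ3
ρ1 → ρ1 − 2/3·ρ2
Reading off the last column: x = 4/3, y = 5, z = -4/3.

(4/3, 5, -4/3)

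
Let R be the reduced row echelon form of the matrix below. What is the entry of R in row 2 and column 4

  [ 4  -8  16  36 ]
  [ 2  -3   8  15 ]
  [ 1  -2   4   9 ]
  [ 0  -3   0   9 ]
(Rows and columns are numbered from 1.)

-3

Multiply R1 by 1/4.
  [ 1  -2  4   9 ]
  [ 2  -3  8  15 ]
  [ 1  -2  4   9 ]
  [ 0  -3  0   9 ]
Subtract 2 times R1 from R2.
  [ 1  -2  4   9 ]
  [ 0   1  0  -3 ]
  [ 1  -2  4   9 ]
  [ 0  -3  0   9 ]
Subtract R1 from R3.
  [ 1  -2  4   9 ]
  [ 0   1  0  -3 ]
  [ 0   0  0   0 ]
  [ 0  -3  0   9 ]
Add 3 times R2 to R4.
  [ 1  -2  4   9 ]
  [ 0   1  0  -3 ]
  [ 0   0  0   0 ]
  [ 0   0  0   0 ]
Add 2 times R2 to R1.
  [ 1  0  4   3 ]
  [ 0  1  0  -3 ]
  [ 0  0  0   0 ]
  [ 0  0  0   0 ]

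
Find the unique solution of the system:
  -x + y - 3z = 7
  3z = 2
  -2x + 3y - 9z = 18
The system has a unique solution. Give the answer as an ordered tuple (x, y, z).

Form the augmented matrix and row-reduce:
  [ -1  1  -3  |   7 ]
  [  0  0   3  |   2 ]
  [ -2  3  -9  |  18 ]
Multiply R1 by -1.
  [  1  -1   3  |  -7 ]
  [  0   0   3  |   2 ]
  [ -2   3  -9  |  18 ]
Add 2 times R1 to R3.
  [ 1  -1   3  |  -7 ]
  [ 0   0   3  |   2 ]
  [ 0   1  -3  |   4 ]
Swap R2 and R3.
  [ 1  -1   3  |  -7 ]
  [ 0   1  -3  |   4 ]
  [ 0   0   3  |   2 ]
Multiply R3 by 1/3.
  [ 1  -1   3  |   -7 ]
  [ 0   1  -3  |    4 ]
  [ 0   0   1  |  2/3 ]
Add 3 times R3 to R2.
  [ 1  -1  3  |   -7 ]
  [ 0   1  0  |    6 ]
  [ 0   0  1  |  2/3 ]
Subtract 3 times R3 from R1.
  [ 1  -1  0  |   -9 ]
  [ 0   1  0  |    6 ]
  [ 0   0  1  |  2/3 ]
Add R2 to R1.
  [ 1  0  0  |   -3 ]
  [ 0  1  0  |    6 ]
  [ 0  0  1  |  2/3 ]
Reading off the last column: x = -3, y = 6, z = 2/3.

(-3, 6, 2/3)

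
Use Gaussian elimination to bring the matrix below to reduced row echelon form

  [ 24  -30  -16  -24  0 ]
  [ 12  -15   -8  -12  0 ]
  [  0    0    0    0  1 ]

[[1, -5/4, -2/3, -1, 0], [0, 0, 0, 0, 1], [0, 0, 0, 0, 0]]

ρ1 -> 1/24·ρ1
  [  1  -5/4  -2/3   -1  0 ]
  [ 12   -15    -8  -12  0 ]
  [  0     0     0    0  1 ]
ρ2 -> ρ2 − 12·ρ1
  [ 1  -5/4  -2/3  -1  0 ]
  [ 0     0     0   0  0 ]
  [ 0     0     0   0  1 ]
ρ2 ↔ ρ3
  [ 1  -5/4  -2/3  -1  0 ]
  [ 0     0     0   0  1 ]
  [ 0     0     0   0  0 ]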